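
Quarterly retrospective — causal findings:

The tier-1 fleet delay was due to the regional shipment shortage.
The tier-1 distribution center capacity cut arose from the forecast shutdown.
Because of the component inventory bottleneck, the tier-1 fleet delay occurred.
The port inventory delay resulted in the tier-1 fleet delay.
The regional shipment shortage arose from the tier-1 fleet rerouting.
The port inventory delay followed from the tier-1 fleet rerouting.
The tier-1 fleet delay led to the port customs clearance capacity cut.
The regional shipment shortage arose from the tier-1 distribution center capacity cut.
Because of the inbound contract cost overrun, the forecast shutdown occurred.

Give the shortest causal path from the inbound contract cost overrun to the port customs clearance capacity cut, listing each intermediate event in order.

the inbound contract cost overrun → the forecast shutdown → the tier-1 distribution center capacity cut → the regional shipment shortage → the tier-1 fleet delay → the port customs clearance capacity cut

the inbound contract cost overrun → the forecast shutdown
the forecast shutdown → the tier-1 distribution center capacity cut
the tier-1 distribution center capacity cut → the regional shipment shortage
the regional shipment shortage → the tier-1 fleet delay
the tier-1 fleet delay → the port customs clearance capacity cut
Length: 5 steps.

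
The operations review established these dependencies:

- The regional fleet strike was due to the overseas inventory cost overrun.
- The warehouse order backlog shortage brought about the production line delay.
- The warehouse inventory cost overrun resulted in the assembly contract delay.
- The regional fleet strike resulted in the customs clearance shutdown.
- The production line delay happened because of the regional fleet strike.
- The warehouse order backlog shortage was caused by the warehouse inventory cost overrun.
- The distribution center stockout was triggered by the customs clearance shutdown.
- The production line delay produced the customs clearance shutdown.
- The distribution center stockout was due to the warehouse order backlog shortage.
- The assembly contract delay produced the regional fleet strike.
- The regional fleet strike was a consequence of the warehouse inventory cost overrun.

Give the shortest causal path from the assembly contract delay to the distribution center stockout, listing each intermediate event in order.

the assembly contract delay → the regional fleet strike
the regional fleet strike → the customs clearance shutdown
the customs clearance shutdown → the distribution center stockout
Length: 3 steps.

the assembly contract delay → the regional fleet strike → the customs clearance shutdown → the distribution center stockout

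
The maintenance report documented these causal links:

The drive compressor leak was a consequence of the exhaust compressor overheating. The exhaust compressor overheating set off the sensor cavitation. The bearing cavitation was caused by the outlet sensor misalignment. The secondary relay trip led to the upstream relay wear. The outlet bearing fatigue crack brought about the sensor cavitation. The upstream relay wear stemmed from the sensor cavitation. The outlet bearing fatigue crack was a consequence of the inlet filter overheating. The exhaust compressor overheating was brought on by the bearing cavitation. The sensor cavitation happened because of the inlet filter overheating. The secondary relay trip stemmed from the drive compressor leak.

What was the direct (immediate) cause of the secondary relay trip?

the drive compressor leak

Upstream contributors include the outlet sensor misalignment, the bearing cavitation, the exhaust compressor overheating, but only the drive compressor leak feeds directly into the secondary relay trip.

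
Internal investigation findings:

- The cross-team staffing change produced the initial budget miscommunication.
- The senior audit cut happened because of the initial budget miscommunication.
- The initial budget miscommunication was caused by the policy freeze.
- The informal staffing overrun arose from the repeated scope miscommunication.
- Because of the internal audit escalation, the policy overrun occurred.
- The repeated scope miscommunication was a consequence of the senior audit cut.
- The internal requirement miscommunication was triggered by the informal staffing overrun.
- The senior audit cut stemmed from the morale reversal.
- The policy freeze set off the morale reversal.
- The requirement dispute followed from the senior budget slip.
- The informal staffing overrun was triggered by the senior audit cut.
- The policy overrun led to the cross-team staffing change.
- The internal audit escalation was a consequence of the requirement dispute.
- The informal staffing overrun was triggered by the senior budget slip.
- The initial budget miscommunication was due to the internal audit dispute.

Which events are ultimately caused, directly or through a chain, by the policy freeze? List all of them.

Direct effects: the morale reversal, the initial budget miscommunication.
2 steps out: the senior audit cut.
3 steps out: the repeated scope miscommunication, the informal staffing overrun.
4 steps out: the internal requirement miscommunication.
Not reachable from it: the senior budget slip, the requirement dispute, the internal audit escalation, the policy overrun, the internal audit dispute, the cross-team staffing change.

the informal staffing overrun, the initial budget miscommunication, the internal requirement miscommunication, the morale reversal, the repeated scope miscommunication, the senior audit cut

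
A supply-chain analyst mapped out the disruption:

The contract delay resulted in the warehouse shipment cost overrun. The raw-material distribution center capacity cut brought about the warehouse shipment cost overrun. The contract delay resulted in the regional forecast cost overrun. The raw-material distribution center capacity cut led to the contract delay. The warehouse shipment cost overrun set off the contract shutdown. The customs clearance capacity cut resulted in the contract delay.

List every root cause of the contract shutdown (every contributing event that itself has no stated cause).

Tracing upstream from the contract shutdown: the contract shutdown ← the warehouse shipment cost overrun ← the raw-material distribution center capacity cut.
A separate upstream branch: the contract shutdown ← the warehouse shipment cost overrun ← the contract delay ← the customs clearance capacity cut.
Each of those chain origins has no stated cause.

the customs clearance capacity cut, the raw-material distribution center capacity cut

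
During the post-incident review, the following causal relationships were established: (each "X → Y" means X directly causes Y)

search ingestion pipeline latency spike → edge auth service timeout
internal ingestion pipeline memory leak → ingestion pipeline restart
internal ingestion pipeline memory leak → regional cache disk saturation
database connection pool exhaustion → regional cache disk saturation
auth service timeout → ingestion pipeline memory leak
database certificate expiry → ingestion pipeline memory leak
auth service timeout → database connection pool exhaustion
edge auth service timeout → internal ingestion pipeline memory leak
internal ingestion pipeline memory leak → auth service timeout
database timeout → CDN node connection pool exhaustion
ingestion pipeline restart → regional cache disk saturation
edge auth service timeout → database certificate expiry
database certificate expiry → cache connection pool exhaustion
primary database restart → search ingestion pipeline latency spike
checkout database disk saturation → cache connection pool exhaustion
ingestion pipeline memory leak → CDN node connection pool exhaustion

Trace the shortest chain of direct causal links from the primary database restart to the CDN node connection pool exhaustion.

the primary database restart → the search ingestion pipeline latency spike
the search ingestion pipeline latency spike → the edge auth service timeout
the edge auth service timeout → the database certificate expiry
the database certificate expiry → the ingestion pipeline memory leak
the ingestion pipeline memory leak → the CDN node connection pool exhaustion
Length: 5 steps.

the primary database restart → the search ingestion pipeline latency spike → the edge auth service timeout → the database certificate expiry → the ingestion pipeline memory leak → the CDN node connection pool exhaustion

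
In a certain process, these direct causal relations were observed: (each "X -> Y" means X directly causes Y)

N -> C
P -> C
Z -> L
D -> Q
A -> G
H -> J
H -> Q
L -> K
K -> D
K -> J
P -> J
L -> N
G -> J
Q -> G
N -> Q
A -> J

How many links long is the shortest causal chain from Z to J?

3

Shortest chain: Z → L → K → J.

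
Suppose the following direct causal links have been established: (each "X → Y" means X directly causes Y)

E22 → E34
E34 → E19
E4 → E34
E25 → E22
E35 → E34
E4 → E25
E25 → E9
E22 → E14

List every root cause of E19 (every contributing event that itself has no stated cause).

Tracing upstream from E19: E19 ← E34 ← E4.
A separate upstream branch: E19 ← E34 ← E35.
Each of those chain origins has no stated cause.

E35, E4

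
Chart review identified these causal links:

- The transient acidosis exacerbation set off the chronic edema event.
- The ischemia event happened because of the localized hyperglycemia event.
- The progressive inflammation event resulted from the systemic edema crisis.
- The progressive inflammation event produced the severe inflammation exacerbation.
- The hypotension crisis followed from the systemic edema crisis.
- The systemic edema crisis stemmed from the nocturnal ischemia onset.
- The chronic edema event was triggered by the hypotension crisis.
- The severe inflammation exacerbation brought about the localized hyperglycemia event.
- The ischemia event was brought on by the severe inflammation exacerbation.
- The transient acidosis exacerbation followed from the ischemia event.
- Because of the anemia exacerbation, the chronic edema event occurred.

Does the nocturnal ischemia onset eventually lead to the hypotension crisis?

There is a causal chain: the nocturnal ischemia onset → the systemic edema crisis → the hypotension crisis.

Yes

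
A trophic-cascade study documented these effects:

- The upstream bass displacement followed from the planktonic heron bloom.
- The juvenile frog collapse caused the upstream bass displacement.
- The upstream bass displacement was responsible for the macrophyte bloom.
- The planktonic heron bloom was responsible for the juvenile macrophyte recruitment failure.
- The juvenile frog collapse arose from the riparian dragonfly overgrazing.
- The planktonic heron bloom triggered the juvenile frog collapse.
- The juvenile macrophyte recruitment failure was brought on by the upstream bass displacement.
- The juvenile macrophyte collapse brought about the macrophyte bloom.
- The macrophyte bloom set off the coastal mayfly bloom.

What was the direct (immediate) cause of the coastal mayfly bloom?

Upstream contributors include the planktonic heron bloom, the riparian dragonfly overgrazing, the juvenile frog collapse, the upstream bass displacement, the juvenile macrophyte collapse, but only the macrophyte bloom feeds directly into the coastal mayfly bloom.

the macrophyte bloom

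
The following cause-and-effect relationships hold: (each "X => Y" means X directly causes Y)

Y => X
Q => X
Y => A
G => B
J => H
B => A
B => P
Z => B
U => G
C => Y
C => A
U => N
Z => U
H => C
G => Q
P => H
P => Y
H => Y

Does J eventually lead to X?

Yes

There is a causal chain: J → H → Y → X.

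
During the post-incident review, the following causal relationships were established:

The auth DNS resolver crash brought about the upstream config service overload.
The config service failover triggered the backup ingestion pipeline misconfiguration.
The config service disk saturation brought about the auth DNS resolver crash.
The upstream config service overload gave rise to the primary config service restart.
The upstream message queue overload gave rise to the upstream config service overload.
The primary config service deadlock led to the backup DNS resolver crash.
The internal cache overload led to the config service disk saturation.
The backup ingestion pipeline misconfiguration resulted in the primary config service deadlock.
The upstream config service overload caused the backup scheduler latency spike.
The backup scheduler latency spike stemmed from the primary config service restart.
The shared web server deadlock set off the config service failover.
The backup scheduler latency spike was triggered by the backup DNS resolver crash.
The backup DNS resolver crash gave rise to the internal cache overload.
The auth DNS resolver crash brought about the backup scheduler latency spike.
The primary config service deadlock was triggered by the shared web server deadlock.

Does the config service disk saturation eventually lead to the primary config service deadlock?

The config service disk saturation leads to the auth DNS resolver crash, the upstream config service overload, the primary config service restart, the backup scheduler latency spike; the primary config service deadlock is not among them.

No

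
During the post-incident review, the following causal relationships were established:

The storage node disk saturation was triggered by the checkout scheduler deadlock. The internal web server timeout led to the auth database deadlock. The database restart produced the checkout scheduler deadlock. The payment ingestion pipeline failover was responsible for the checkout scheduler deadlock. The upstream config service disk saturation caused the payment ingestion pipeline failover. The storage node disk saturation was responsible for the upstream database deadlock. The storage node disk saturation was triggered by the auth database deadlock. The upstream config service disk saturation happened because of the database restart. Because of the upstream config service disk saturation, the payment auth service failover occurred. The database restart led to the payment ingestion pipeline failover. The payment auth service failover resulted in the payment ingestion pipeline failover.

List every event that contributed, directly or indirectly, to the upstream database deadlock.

Immediate cause of the upstream database deadlock: the storage node disk saturation.
Further upstream: the database restart, the upstream config service disk saturation, the internal web server timeout, the payment auth service failover, the payment ingestion pipeline failover, the checkout scheduler deadlock, the auth database deadlock.

the auth database deadlock, the checkout scheduler deadlock, the database restart, the internal web server timeout, the payment auth service failover, the payment ingestion pipeline failover, the storage node disk saturation, the upstream config service disk saturation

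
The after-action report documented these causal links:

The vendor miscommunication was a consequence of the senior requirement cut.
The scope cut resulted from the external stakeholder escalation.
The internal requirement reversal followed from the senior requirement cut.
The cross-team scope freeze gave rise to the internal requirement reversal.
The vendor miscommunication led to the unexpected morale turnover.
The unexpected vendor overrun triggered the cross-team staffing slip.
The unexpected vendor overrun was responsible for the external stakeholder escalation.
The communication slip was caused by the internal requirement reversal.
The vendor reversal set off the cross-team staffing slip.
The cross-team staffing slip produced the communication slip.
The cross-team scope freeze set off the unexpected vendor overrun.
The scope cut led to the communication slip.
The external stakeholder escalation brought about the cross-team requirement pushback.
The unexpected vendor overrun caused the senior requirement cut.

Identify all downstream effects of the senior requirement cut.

the communication slip, the internal requirement reversal, the unexpected morale turnover, the vendor miscommunication

Direct effects: the vendor miscommunication, the internal requirement reversal.
2 steps out: the unexpected morale turnover, the communication slip.
Not reachable from it: the cross-team scope freeze, the unexpected vendor overrun, the external stakeholder escalation, the cross-team requirement pushback, the vendor reversal, the scope cut, the cross-team staffing slip.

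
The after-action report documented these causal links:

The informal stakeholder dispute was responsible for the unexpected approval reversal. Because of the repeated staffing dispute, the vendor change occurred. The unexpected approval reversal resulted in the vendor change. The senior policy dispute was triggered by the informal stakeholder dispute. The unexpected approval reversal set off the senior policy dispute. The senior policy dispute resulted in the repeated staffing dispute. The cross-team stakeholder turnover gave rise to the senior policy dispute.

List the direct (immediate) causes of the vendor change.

Upstream contributors include the informal stakeholder dispute, the senior policy dispute, the cross-team stakeholder turnover, but only the repeated staffing dispute, the unexpected approval reversal feed directly into the vendor change.

the repeated staffing dispute, the unexpected approval reversal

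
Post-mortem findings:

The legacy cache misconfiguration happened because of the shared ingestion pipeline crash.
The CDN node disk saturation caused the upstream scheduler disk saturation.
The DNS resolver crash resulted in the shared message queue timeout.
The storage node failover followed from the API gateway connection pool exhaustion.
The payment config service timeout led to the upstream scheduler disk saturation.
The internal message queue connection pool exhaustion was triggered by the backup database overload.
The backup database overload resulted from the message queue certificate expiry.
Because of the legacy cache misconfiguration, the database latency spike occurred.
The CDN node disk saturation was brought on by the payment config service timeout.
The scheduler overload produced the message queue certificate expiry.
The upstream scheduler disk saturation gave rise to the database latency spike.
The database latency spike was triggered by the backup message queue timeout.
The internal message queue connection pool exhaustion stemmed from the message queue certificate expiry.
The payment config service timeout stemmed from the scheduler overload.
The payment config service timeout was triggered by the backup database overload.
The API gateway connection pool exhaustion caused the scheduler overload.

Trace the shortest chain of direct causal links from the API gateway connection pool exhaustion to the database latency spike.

the API gateway connection pool exhaustion → the scheduler overload → the payment config service timeout → the upstream scheduler disk saturation → the database latency spike

the API gateway connection pool exhaustion → the scheduler overload
the scheduler overload → the payment config service timeout
the payment config service timeout → the upstream scheduler disk saturation
the upstream scheduler disk saturation → the database latency spike
Length: 4 steps.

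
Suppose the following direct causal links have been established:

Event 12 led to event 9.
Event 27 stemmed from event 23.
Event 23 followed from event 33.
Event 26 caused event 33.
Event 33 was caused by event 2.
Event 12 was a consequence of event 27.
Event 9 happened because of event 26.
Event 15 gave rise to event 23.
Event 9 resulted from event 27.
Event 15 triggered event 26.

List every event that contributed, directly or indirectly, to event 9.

event 12, event 15, event 2, event 23, event 26, event 27, event 33

Immediate causes of event 9: event 26, event 27, event 12.
Further upstream: event 15, event 33, event 23, event 2.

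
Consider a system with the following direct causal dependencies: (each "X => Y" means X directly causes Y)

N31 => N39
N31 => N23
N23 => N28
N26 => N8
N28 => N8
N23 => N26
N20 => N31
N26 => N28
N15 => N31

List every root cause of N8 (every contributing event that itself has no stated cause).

Tracing upstream from N8: N8 ← N26 ← N23 ← N31 ← N20.
A separate upstream branch: N8 ← N26 ← N23 ← N31 ← N15.
Each of those chain origins has no stated cause.

N15, N20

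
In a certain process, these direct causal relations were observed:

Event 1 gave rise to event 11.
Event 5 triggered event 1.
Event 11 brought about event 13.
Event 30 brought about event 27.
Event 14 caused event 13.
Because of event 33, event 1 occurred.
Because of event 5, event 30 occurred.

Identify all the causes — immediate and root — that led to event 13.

event 1, event 11, event 14, event 33, event 5

Immediate causes of event 13: event 11, event 14.
Further upstream: event 33, event 5, event 1.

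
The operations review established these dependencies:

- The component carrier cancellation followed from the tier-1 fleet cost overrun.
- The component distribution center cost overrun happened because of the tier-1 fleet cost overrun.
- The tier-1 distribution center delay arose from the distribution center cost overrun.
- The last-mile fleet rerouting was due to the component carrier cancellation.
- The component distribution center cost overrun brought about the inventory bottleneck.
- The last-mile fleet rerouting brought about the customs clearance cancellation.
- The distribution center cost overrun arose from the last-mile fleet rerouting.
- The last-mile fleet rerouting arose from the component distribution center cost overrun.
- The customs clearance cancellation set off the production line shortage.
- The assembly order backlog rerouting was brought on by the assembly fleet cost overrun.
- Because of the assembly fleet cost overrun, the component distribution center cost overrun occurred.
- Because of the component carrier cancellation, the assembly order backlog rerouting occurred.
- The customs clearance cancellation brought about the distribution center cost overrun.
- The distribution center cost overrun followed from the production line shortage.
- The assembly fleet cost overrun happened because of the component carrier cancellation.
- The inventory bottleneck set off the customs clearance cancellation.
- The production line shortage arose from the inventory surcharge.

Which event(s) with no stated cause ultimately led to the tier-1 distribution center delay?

Tracing upstream from the tier-1 distribution center delay: the tier-1 distribution center delay ← the distribution center cost overrun ← the last-mile fleet rerouting ← the component carrier cancellation ← the tier-1 fleet cost overrun.
A separate upstream branch: the tier-1 distribution center delay ← the distribution center cost overrun ← the production line shortage ← the inventory surcharge.
Each of those chain origins has no stated cause.

the inventory surcharge, the tier-1 fleet cost overrun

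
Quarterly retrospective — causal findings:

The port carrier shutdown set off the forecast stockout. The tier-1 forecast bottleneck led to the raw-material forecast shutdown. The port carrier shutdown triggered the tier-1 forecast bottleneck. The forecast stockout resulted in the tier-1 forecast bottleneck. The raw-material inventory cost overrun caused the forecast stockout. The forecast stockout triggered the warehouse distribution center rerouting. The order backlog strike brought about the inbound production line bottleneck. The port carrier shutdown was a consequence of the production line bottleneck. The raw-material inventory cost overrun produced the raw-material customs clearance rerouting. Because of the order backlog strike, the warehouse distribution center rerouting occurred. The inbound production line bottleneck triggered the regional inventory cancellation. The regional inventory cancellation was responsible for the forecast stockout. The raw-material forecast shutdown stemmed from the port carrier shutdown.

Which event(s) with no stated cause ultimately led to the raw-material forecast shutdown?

the order backlog strike, the production line bottleneck, the raw-material inventory cost overrun

Tracing upstream from the raw-material forecast shutdown: the raw-material forecast shutdown ← the tier-1 forecast bottleneck ← the forecast stockout ← the raw-material inventory cost overrun.
A separate upstream branch: the raw-material forecast shutdown ← the port carrier shutdown ← the production line bottleneck.
A separate upstream branch: the raw-material forecast shutdown ← the tier-1 forecast bottleneck ← the forecast stockout ← the regional inventory cancellation ← the inbound production line bottleneck ← the order backlog strike.
Each of those chain origins has no stated cause.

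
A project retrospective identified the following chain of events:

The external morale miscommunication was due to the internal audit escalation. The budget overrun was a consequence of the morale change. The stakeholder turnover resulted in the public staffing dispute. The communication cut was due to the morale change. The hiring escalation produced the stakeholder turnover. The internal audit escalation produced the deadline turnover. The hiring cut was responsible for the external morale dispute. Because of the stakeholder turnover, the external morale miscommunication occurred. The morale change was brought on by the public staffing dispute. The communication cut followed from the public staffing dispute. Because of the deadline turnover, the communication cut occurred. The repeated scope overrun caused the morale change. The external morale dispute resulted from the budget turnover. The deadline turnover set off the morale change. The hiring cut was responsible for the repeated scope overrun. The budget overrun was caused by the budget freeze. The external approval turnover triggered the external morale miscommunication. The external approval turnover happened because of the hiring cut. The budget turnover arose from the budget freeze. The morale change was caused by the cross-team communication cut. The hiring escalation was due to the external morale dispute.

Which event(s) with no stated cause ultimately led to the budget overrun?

Tracing upstream from the budget overrun: the budget overrun ← the morale change ← the repeated scope overrun ← the hiring cut.
A separate upstream branch: the budget overrun ← the budget freeze.
A separate upstream branch: the budget overrun ← the morale change ← the deadline turnover ← the internal audit escalation.
A separate upstream branch: the budget overrun ← the morale change ← the cross-team communication cut.
Each of those chain origins has no stated cause.

the budget freeze, the cross-team communication cut, the hiring cut, the internal audit escalation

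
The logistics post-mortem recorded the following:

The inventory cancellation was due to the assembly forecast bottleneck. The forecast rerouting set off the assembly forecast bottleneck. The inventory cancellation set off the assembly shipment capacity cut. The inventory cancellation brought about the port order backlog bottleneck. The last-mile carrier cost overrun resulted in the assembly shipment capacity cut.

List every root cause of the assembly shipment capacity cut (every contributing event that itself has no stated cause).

Tracing upstream from the assembly shipment capacity cut: the assembly shipment capacity cut ← the inventory cancellation ← the assembly forecast bottleneck ← the forecast rerouting.
A separate upstream branch: the assembly shipment capacity cut ← the last-mile carrier cost overrun.
Each of those chain origins has no stated cause.

the forecast rerouting, the last-mile carrier cost overrun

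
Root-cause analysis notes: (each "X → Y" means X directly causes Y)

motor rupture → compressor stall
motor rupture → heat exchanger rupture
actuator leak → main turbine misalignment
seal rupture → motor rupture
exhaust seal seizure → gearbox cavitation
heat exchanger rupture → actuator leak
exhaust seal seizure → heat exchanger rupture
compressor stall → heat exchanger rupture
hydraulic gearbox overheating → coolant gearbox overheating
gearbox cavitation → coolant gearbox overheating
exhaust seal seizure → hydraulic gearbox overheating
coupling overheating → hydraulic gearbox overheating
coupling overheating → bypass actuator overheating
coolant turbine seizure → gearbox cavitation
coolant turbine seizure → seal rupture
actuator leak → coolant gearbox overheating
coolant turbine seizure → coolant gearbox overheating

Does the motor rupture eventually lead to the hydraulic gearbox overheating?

The motor rupture leads to the compressor stall, the heat exchanger rupture, the actuator leak, the main turbine misalignment, the coolant gearbox overheating; the hydraulic gearbox overheating is not among them.

No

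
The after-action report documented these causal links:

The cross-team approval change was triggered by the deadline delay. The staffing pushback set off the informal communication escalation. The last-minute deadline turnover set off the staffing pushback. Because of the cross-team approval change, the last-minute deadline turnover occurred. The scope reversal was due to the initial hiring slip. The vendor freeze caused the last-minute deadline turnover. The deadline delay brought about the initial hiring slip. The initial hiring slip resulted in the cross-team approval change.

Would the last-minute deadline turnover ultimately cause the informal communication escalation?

There is a causal chain: the last-minute deadline turnover → the staffing pushback → the informal communication escalation.

Yes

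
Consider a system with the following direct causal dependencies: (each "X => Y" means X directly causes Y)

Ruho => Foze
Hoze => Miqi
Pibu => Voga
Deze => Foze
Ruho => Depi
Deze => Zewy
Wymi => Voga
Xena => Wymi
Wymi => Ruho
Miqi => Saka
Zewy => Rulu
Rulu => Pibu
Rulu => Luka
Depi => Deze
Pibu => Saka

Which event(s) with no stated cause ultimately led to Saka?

Tracing upstream from Saka: Saka ← Pibu ← Rulu ← Zewy ← Deze ← Depi ← Ruho ← Wymi ← Xena.
A separate upstream branch: Saka ← Miqi ← Hoze.
Each of those chain origins has no stated cause.

Hoze, Xena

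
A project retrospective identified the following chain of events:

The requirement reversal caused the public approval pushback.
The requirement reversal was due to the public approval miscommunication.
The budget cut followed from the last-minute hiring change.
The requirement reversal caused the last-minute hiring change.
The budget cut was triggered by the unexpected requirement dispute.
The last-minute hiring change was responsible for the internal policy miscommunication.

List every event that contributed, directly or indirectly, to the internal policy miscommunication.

the last-minute hiring change, the public approval miscommunication, the requirement reversal

Immediate cause of the internal policy miscommunication: the last-minute hiring change.
Further upstream: the public approval miscommunication, the requirement reversal.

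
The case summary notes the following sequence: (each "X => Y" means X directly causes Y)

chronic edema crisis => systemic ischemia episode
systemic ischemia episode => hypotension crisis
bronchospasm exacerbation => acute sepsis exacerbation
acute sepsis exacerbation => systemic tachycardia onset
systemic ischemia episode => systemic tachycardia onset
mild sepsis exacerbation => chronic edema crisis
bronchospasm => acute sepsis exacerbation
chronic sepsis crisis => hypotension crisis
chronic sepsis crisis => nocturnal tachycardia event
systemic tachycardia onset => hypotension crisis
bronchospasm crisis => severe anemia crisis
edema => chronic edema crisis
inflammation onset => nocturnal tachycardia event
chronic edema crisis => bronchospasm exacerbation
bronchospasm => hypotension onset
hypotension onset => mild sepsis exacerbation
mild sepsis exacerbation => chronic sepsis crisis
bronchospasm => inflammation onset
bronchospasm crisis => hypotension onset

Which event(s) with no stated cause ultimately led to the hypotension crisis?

the bronchospasm, the bronchospasm crisis, the edema

Tracing upstream from the hypotension crisis: the hypotension crisis ← the chronic sepsis crisis ← the mild sepsis exacerbation ← the hypotension onset ← the bronchospasm crisis.
A separate upstream branch: the hypotension crisis ← the systemic tachycardia onset ← the acute sepsis exacerbation ← the bronchospasm.
A separate upstream branch: the hypotension crisis ← the systemic ischemia episode ← the chronic edema crisis ← the edema.
Each of those chain origins has no stated cause.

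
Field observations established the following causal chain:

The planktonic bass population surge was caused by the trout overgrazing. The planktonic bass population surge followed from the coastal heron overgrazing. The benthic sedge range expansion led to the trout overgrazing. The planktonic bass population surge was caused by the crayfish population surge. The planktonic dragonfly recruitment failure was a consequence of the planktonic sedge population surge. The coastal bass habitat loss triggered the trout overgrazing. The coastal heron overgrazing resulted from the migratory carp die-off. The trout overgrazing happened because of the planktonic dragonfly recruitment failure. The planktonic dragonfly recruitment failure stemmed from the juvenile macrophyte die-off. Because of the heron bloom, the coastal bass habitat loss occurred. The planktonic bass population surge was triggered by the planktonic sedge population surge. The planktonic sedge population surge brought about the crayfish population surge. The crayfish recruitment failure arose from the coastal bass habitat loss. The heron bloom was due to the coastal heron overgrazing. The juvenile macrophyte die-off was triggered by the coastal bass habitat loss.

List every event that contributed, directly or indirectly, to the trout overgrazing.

the benthic sedge range expansion, the coastal bass habitat loss, the coastal heron overgrazing, the heron bloom, the juvenile macrophyte die-off, the migratory carp die-off, the planktonic dragonfly recruitment failure, the planktonic sedge population surge

Immediate causes of the trout overgrazing: the coastal bass habitat loss, the benthic sedge range expansion, the planktonic dragonfly recruitment failure.
Further upstream: the migratory carp die-off, the coastal heron overgrazing, the heron bloom, the planktonic sedge population surge, the juvenile macrophyte die-off.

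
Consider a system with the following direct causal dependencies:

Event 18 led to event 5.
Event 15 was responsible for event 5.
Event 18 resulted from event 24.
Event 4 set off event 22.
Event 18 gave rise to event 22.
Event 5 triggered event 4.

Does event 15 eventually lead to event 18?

Event 15 leads to event 5, event 4, event 22; event 18 is not among them.

No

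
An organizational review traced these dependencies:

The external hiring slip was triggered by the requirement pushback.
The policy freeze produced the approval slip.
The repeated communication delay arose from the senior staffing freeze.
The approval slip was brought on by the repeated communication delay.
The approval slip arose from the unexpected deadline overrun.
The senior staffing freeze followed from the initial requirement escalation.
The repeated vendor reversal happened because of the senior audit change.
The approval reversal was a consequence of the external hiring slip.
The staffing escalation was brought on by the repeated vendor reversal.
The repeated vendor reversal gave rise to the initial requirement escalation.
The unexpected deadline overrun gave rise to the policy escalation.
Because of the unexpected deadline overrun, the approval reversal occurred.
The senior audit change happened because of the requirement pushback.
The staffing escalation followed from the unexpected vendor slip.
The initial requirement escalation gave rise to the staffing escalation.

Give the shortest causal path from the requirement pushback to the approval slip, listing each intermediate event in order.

the requirement pushback → the senior audit change → the repeated vendor reversal → the initial requirement escalation → the senior staffing freeze → the repeated communication delay → the approval slip

the requirement pushback → the senior audit change
the senior audit change → the repeated vendor reversal
the repeated vendor reversal → the initial requirement escalation
the initial requirement escalation → the senior staffing freeze
the senior staffing freeze → the repeated communication delay
the repeated communication delay → the approval slip
Length: 6 steps.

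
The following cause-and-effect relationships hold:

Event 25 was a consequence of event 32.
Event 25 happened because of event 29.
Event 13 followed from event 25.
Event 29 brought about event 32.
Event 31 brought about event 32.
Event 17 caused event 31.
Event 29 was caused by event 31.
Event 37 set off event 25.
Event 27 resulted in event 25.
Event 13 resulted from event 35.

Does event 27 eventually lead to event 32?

No

Event 27 leads to event 25, event 13; event 32 is not among them.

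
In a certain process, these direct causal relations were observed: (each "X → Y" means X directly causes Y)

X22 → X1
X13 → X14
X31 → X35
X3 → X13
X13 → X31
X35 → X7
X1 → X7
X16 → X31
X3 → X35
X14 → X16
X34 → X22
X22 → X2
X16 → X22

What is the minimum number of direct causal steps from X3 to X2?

Shortest chain: X3 → X13 → X14 → X16 → X22 → X2.

5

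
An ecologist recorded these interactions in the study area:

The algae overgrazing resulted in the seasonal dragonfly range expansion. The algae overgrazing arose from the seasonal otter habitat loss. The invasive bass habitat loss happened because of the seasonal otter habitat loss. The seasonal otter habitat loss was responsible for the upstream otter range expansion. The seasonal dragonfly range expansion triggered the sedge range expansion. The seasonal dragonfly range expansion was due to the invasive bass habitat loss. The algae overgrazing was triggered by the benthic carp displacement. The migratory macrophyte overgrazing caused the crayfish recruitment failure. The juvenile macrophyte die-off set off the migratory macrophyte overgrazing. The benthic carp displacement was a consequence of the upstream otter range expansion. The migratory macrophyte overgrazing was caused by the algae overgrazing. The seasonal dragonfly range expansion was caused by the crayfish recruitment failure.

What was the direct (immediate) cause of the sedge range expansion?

Upstream contributors include the seasonal otter habitat loss, the upstream otter range expansion, the benthic carp displacement, the invasive bass habitat loss, the algae overgrazing, the juvenile macrophyte die-off, the migratory macrophyte overgrazing, the crayfish recruitment failure, but only the seasonal dragonfly range expansion feeds directly into the sedge range expansion.

the seasonal dragonfly range expansion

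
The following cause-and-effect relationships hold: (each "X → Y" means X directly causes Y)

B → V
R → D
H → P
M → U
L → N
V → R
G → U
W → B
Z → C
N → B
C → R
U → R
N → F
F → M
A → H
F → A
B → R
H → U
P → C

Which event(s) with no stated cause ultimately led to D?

G, L, W, Z

Tracing upstream from D: D ← R ← B ← W.
A separate upstream branch: D ← R ← B ← N ← L.
A separate upstream branch: D ← R ← U ← G.
A separate upstream branch: D ← R ← C ← Z.
Each of those chain origins has no stated cause.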